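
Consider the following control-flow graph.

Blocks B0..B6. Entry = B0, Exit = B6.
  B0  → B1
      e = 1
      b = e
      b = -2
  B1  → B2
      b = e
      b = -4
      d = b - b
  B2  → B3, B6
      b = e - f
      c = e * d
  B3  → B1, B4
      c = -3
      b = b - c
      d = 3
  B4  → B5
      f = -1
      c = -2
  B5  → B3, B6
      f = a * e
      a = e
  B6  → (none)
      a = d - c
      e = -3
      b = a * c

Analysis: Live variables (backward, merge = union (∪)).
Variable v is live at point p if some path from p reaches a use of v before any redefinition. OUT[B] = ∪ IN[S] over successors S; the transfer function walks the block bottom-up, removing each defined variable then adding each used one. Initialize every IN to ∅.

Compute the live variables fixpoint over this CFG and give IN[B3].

Answer: {a, b, e, f}

Trace:
Fixpoint table:
  B0:   IN={a, f}   OUT={a, e, f}
  B1:   IN={a, e, f}   OUT={a, d, e, f}
  B2:   IN={a, d, e, f}   OUT={a, b, c, d, e, f}
  B3:   IN={a, b, e, f}   OUT={a, b, d, e, f}
  B4:   IN={a, b, d, e}   OUT={a, b, c, d, e}
  B5:   IN={a, b, c, d, e}   OUT={a, b, c, d, e, f}
  B6:   IN={c, d}   OUT={}

Merge at B3: OUT[B3] = IN[B1] ⊔ IN[B4] = {a, b, d, e, f}
Applying B3's transfer function to that OUT value gives IN[B3] (row B3 above).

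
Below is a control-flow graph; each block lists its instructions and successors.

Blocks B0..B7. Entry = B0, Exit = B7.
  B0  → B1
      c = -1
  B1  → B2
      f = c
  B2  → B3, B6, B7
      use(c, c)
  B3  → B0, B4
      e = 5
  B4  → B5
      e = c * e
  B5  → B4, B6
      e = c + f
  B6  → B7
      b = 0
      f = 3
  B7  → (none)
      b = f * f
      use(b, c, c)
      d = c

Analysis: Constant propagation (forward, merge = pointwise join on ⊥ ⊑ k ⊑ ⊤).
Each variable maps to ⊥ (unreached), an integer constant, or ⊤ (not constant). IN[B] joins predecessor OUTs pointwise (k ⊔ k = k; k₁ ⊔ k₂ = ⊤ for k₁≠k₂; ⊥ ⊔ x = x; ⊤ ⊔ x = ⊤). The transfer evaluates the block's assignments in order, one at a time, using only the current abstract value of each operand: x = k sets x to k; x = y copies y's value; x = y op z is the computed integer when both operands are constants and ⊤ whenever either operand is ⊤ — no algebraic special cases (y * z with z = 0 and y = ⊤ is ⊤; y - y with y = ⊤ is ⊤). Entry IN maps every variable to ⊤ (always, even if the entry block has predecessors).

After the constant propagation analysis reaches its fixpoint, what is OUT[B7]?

Answer: {a: ⊤, b: ⊤, c: -1, d: -1, e: ⊤, f: ⊤}

Trace:
Converged values:
  B0:   IN=(all ⊤)   OUT={c:-1; rest ⊤}
  B1:   IN={c:-1; rest ⊤}   OUT={c:-1, f:-1; rest ⊤}
  B2:   IN={c:-1, f:-1; rest ⊤}   OUT={c:-1, f:-1; rest ⊤}
  B3:   IN={c:-1, f:-1; rest ⊤}   OUT={c:-1, e:5, f:-1; rest ⊤}
  B4:   IN={c:-1, f:-1; rest ⊤}   OUT={c:-1, f:-1; rest ⊤}
  B5:   IN={c:-1, f:-1; rest ⊤}   OUT={c:-1, e:-2, f:-1; rest ⊤}
  B6:   IN={c:-1, f:-1; rest ⊤}   OUT={b:0, c:-1, f:3; rest ⊤}
  B7:   IN={c:-1; rest ⊤}   OUT={c:-1, d:-1; rest ⊤}

Merge at B7: IN[B7] = OUT[B2] ⊔ OUT[B6] = {a: ⊤, b: ⊤, c: -1, d: ⊤, e: ⊤, f: ⊤}
Applying B7's transfer function to that IN value gives OUT[B7] (row B7 above).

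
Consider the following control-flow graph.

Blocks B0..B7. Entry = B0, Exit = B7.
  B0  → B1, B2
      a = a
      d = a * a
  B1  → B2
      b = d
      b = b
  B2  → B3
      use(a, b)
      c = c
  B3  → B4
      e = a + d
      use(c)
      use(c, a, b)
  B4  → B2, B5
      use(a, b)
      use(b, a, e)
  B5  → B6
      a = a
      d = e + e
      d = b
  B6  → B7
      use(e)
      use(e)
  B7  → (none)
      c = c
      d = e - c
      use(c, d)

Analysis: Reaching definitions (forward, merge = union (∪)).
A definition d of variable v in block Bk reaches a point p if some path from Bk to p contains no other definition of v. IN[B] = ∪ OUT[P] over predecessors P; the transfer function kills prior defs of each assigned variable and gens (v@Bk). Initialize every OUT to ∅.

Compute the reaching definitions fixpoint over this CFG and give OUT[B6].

Answer: {a@B5, b@B1, c@B2, d@B5, e@B3}

Trace:
Per-block solution:
  B0: | IN={} | OUT={a@B0, d@B0}
  B1: | IN={a@B0, d@B0} | OUT={a@B0, b@B1, d@B0}
  B2: | IN={a@B0, b@B1, c@B2, d@B0, e@B3} | OUT={a@B0, b@B1, c@B2, d@B0, e@B3}
  B3: | IN={a@B0, b@B1, c@B2, d@B0, e@B3} | OUT={a@B0, b@B1, c@B2, d@B0, e@B3}
  B4: | IN={a@B0, b@B1, c@B2, d@B0, e@B3} | OUT={a@B0, b@B1, c@B2, d@B0, e@B3}
  B5: | IN={a@B0, b@B1, c@B2, d@B0, e@B3} | OUT={a@B5, b@B1, c@B2, d@B5, e@B3}
  B6: | IN={a@B5, b@B1, c@B2, d@B5, e@B3} | OUT={a@B5, b@B1, c@B2, d@B5, e@B3}
  B7: | IN={a@B5, b@B1, c@B2, d@B5, e@B3} | OUT={a@B5, b@B1, c@B7, d@B7, e@B3}

Merge at B6: IN[B6] = OUT[B5] = {a@B5, b@B1, c@B2, d@B5, e@B3}
Applying B6's transfer function to that IN value gives OUT[B6] (row B6 above).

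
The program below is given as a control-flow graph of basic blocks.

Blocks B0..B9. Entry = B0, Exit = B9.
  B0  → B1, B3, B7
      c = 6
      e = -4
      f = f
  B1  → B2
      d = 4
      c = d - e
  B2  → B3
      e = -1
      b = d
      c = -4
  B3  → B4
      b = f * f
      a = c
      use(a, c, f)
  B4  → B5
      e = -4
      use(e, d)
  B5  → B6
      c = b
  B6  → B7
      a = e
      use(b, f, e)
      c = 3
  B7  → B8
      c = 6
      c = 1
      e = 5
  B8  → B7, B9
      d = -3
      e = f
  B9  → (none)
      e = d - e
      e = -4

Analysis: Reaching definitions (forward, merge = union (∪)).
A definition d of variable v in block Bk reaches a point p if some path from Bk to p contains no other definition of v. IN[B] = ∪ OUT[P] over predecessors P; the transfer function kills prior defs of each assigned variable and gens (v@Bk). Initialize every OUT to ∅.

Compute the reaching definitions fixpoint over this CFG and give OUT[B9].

Answer: {a@B6, b@B3, c@B7, d@B8, e@B9, f@B0}

Working:
Converged values:
  B0:  IN={}  OUT={c@B0, e@B0, f@B0}
  B1:  IN={c@B0, e@B0, f@B0}  OUT={c@B1, d@B1, e@B0, f@B0}
  B2:  IN={c@B1, d@B1, e@B0, f@B0}  OUT={b@B2, c@B2, d@B1, e@B2, f@B0}
  B3:  IN={b@B2, c@B0, c@B2, d@B1, e@B0, e@B2, f@B0}  OUT={a@B3, b@B3, c@B0, c@B2, d@B1, e@B0, e@B2, f@B0}
  B4:  IN={a@B3, b@B3, c@B0, c@B2, d@B1, e@B0, e@B2, f@B0}  OUT={a@B3, b@B3, c@B0, c@B2, d@B1, e@B4, f@B0}
  B5:  IN={a@B3, b@B3, c@B0, c@B2, d@B1, e@B4, f@B0}  OUT={a@B3, b@B3, c@B5, d@B1, e@B4, f@B0}
  B6:  IN={a@B3, b@B3, c@B5, d@B1, e@B4, f@B0}  OUT={a@B6, b@B3, c@B6, d@B1, e@B4, f@B0}
  B7:  IN={a@B6, b@B3, c@B0, c@B6, c@B7, d@B1, d@B8, e@B0, e@B4, e@B8, f@B0}  OUT={a@B6, b@B3, c@B7, d@B1, d@B8, e@B7, f@B0}
  B8:  IN={a@B6, b@B3, c@B7, d@B1, d@B8, e@B7, f@B0}  OUT={a@B6, b@B3, c@B7, d@B8, e@B8, f@B0}
  B9:  IN={a@B6, b@B3, c@B7, d@B8, e@B8, f@B0}  OUT={a@B6, b@B3, c@B7, d@B8, e@B9, f@B0}

Merge at B9: IN[B9] = OUT[B8] = {a@B6, b@B3, c@B7, d@B8, e@B8, f@B0}
Applying B9's transfer function to that IN value gives OUT[B9] (row B9 above).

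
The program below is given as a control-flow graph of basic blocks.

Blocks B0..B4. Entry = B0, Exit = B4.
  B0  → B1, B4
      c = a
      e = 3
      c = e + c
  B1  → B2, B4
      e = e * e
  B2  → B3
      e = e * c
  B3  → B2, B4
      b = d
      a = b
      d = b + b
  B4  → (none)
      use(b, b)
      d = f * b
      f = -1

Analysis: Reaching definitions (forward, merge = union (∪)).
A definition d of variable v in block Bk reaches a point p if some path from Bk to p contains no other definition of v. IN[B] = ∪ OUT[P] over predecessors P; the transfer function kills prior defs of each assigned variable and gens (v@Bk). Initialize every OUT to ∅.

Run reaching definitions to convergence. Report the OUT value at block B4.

Converged values:
  B0: | IN={} | OUT={c@B0, e@B0}
  B1: | IN={c@B0, e@B0} | OUT={c@B0, e@B1}
  B2: | IN={a@B3, b@B3, c@B0, d@B3, e@B1, e@B2} | OUT={a@B3, b@B3, c@B0, d@B3, e@B2}
  B3: | IN={a@B3, b@B3, c@B0, d@B3, e@B2} | OUT={a@B3, b@B3, c@B0, d@B3, e@B2}
  B4: | IN={a@B3, b@B3, c@B0, d@B3, e@B0, e@B1, e@B2} | OUT={a@B3, b@B3, c@B0, d@B4, e@B0, e@B1, e@B2, f@B4}

Merge at B4: IN[B4] = OUT[B0] ⊔ OUT[B1] ⊔ OUT[B3] = {a@B3, b@B3, c@B0, d@B3, e@B0, e@B1, e@B2}
Applying B4's transfer function to that IN value gives OUT[B4] (row B4 above).

Answer: {a@B3, b@B3, c@B0, d@B4, e@B0, e@B1, e@B2, f@B4}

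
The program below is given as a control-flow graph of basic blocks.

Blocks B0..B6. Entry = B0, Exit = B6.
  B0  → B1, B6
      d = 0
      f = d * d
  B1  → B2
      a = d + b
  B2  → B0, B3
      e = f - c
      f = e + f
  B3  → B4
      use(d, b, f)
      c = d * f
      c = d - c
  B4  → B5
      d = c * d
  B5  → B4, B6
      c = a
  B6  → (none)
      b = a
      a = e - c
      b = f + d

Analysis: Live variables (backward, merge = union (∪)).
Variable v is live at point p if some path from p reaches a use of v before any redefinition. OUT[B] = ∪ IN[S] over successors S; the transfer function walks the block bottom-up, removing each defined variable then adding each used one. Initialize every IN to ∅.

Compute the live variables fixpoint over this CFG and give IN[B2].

Fixpoint table:
  B0: | IN={a, b, c, e} | OUT={a, b, c, d, e, f}
  B1: | IN={b, c, d, f} | OUT={a, b, c, d, f}
  B2: | IN={a, b, c, d, f} | OUT={a, b, c, d, e, f}
  B3: | IN={a, b, d, e, f} | OUT={a, c, d, e, f}
  B4: | IN={a, c, d, e, f} | OUT={a, d, e, f}
  B5: | IN={a, d, e, f} | OUT={a, c, d, e, f}
  B6: | IN={a, c, d, e, f} | OUT={}

Merge at B2: OUT[B2] = IN[B0] ⊔ IN[B3] = {a, b, c, d, e, f}
Applying B2's transfer function to that OUT value gives IN[B2] (row B2 above).

Answer: {a, b, c, d, f}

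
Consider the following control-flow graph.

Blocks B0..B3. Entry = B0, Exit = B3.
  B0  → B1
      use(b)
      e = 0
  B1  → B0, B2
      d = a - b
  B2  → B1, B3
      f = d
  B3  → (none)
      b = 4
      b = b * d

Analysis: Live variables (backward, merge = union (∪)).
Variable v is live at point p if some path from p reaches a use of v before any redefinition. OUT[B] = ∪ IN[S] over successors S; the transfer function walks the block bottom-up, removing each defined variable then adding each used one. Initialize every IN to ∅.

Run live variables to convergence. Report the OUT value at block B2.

Fixpoint table:
  B0:   IN={a, b}   OUT={a, b}
  B1:   IN={a, b}   OUT={a, b, d}
  B2:   IN={a, b, d}   OUT={a, b, d}
  B3:   IN={d}   OUT={}

Merge at B2: OUT[B2] = IN[B1] ⊔ IN[B3] = {a, b, d}

Answer: {a, b, d}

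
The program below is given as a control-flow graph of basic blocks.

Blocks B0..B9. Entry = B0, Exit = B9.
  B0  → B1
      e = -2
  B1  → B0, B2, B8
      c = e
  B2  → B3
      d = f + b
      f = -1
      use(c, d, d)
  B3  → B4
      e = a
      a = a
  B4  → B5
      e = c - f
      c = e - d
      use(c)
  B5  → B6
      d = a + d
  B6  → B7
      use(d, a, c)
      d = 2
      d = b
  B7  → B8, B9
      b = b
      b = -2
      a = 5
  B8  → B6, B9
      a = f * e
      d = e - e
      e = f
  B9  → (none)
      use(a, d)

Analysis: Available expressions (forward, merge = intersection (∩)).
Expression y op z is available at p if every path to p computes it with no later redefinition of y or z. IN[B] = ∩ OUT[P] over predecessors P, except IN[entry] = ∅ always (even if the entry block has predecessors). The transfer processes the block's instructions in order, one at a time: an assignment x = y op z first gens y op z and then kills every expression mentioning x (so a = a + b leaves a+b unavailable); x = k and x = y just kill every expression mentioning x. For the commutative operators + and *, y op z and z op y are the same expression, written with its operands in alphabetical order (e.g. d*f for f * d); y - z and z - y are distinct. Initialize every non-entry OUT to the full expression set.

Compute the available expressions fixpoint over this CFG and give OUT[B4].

Answer: {e-d}

Derivation:
Converged values:
  B0: | IN={} | OUT={}
  B1: | IN={} | OUT={}
  B2: | IN={} | OUT={}
  B3: | IN={} | OUT={}
  B4: | IN={} | OUT={e-d}
  B5: | IN={e-d} | OUT={}
  B6: | IN={} | OUT={}
  B7: | IN={} | OUT={}
  B8: | IN={} | OUT={}
  B9: | IN={} | OUT={}

Merge at B4: IN[B4] = OUT[B3] = {}
Applying B4's transfer function to that IN value gives OUT[B4] (row B4 above).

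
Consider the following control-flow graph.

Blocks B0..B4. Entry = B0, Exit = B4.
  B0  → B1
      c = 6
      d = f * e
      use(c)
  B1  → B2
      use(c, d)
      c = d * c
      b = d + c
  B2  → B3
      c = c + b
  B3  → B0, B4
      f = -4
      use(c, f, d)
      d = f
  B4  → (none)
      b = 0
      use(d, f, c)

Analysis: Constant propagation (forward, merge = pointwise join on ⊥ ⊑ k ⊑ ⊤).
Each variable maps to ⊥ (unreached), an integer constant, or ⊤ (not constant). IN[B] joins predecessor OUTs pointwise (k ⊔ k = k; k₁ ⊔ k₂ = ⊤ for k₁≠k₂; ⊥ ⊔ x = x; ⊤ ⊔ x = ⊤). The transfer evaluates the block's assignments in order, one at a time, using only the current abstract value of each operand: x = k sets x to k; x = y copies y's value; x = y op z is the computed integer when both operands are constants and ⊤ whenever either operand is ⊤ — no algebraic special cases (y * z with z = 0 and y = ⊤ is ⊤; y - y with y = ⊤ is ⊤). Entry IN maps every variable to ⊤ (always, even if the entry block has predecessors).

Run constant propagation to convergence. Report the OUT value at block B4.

Answer: {a: ⊤, b: 0, c: ⊤, d: -4, e: ⊤, f: -4}

Working:
Fixpoint table:
  B0: | IN=(all ⊤) | OUT={c:6; rest ⊤}
  B1: | IN={c:6; rest ⊤} | OUT=(all ⊤)
  B2: | IN=(all ⊤) | OUT=(all ⊤)
  B3: | IN=(all ⊤) | OUT={d:-4, f:-4; rest ⊤}
  B4: | IN={d:-4, f:-4; rest ⊤} | OUT={b:0, d:-4, f:-4; rest ⊤}

Merge at B4: IN[B4] = OUT[B3] = {a: ⊤, b: ⊤, c: ⊤, d: -4, e: ⊤, f: -4}
Applying B4's transfer function to that IN value gives OUT[B4] (row B4 above).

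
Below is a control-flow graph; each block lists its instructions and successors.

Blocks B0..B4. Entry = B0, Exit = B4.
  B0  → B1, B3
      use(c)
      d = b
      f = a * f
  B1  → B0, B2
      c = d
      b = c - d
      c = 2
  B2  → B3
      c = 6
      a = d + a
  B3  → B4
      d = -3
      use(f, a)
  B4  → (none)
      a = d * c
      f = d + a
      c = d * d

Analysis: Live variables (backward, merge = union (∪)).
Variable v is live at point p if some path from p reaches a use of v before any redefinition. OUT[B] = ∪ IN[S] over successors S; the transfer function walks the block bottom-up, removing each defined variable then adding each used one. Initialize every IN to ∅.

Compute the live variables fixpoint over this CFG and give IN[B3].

Answer: {a, c, f}

Derivation:
Fixpoint table:
  B0:  IN={a, b, c, f}  OUT={a, c, d, f}
  B1:  IN={a, d, f}  OUT={a, b, c, d, f}
  B2:  IN={a, d, f}  OUT={a, c, f}
  B3:  IN={a, c, f}  OUT={c, d}
  B4:  IN={c, d}  OUT={}

Merge at B3: OUT[B3] = IN[B4] = {c, d}
Applying B3's transfer function to that OUT value gives IN[B3] (row B3 above).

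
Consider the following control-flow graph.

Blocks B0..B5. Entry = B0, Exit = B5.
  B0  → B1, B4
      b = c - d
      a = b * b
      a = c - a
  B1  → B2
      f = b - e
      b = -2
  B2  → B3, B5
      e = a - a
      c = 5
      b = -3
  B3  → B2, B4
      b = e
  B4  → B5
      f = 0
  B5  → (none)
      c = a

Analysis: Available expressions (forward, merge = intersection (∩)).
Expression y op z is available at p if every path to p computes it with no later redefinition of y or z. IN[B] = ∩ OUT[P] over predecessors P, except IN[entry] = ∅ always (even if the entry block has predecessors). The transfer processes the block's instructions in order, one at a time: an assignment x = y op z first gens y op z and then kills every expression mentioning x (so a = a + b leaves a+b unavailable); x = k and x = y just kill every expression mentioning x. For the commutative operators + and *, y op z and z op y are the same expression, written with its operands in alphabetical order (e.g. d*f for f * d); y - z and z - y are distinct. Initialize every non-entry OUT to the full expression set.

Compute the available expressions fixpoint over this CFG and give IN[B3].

Answer: {a-a}

Derivation:
Fixpoint table:
  B0:   IN={}   OUT={b*b, c-d}
  B1:   IN={b*b, c-d}   OUT={c-d}
  B2:   IN={}   OUT={a-a}
  B3:   IN={a-a}   OUT={a-a}
  B4:   IN={}   OUT={}
  B5:   IN={}   OUT={}

Merge at B3: IN[B3] = OUT[B2] = {a-a}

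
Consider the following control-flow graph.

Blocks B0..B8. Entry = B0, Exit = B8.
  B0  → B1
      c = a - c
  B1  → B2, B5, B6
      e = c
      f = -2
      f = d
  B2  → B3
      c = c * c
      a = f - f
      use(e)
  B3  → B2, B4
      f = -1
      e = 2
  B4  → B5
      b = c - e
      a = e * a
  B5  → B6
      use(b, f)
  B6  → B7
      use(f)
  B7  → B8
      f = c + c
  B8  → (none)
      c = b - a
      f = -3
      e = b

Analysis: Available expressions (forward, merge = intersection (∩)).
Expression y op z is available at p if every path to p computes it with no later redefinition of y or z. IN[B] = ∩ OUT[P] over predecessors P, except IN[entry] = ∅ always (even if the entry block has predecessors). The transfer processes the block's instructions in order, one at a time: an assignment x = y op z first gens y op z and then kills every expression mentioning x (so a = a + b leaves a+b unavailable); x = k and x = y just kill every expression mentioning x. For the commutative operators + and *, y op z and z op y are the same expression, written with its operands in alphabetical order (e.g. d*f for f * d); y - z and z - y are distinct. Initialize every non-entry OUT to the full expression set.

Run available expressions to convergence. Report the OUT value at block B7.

Answer: {c+c}

Trace:
Fixpoint table:
  B0:   IN={}   OUT={}
  B1:   IN={}   OUT={}
  B2:   IN={}   OUT={f-f}
  B3:   IN={f-f}   OUT={}
  B4:   IN={}   OUT={c-e}
  B5:   IN={}   OUT={}
  B6:   IN={}   OUT={}
  B7:   IN={}   OUT={c+c}
  B8:   IN={c+c}   OUT={b-a}

Merge at B7: IN[B7] = OUT[B6] = {}
Applying B7's transfer function to that IN value gives OUT[B7] (row B7 above).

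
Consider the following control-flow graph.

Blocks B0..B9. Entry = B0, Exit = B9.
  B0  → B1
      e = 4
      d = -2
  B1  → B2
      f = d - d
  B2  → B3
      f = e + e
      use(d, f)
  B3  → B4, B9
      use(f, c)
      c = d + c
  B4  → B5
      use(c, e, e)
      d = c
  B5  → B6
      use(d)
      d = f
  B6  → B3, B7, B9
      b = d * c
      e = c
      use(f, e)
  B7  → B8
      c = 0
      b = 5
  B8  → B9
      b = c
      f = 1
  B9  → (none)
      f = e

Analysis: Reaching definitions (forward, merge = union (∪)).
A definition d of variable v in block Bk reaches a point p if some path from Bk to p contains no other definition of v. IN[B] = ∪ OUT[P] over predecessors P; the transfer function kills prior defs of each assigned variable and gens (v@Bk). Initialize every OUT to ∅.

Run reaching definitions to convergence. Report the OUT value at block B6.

Per-block solution:
  B0:  IN={}  OUT={d@B0, e@B0}
  B1:  IN={d@B0, e@B0}  OUT={d@B0, e@B0, f@B1}
  B2:  IN={d@B0, e@B0, f@B1}  OUT={d@B0, e@B0, f@B2}
  B3:  IN={b@B6, c@B3, d@B0, d@B5, e@B0, e@B6, f@B2}  OUT={b@B6, c@B3, d@B0, d@B5, e@B0, e@B6, f@B2}
  B4:  IN={b@B6, c@B3, d@B0, d@B5, e@B0, e@B6, f@B2}  OUT={b@B6, c@B3, d@B4, e@B0, e@B6, f@B2}
  B5:  IN={b@B6, c@B3, d@B4, e@B0, e@B6, f@B2}  OUT={b@B6, c@B3, d@B5, e@B0, e@B6, f@B2}
  B6:  IN={b@B6, c@B3, d@B5, e@B0, e@B6, f@B2}  OUT={b@B6, c@B3, d@B5, e@B6, f@B2}
  B7:  IN={b@B6, c@B3, d@B5, e@B6, f@B2}  OUT={b@B7, c@B7, d@B5, e@B6, f@B2}
  B8:  IN={b@B7, c@B7, d@B5, e@B6, f@B2}  OUT={b@B8, c@B7, d@B5, e@B6, f@B8}
  B9:  IN={b@B6, b@B8, c@B3, c@B7, d@B0, d@B5, e@B0, e@B6, f@B2, f@B8}  OUT={b@B6, b@B8, c@B3, c@B7, d@B0, d@B5, e@B0, e@B6, f@B9}

Merge at B6: IN[B6] = OUT[B5] = {b@B6, c@B3, d@B5, e@B0, e@B6, f@B2}
Applying B6's transfer function to that IN value gives OUT[B6] (row B6 above).

Answer: {b@B6, c@B3, d@B5, e@B6, f@B2}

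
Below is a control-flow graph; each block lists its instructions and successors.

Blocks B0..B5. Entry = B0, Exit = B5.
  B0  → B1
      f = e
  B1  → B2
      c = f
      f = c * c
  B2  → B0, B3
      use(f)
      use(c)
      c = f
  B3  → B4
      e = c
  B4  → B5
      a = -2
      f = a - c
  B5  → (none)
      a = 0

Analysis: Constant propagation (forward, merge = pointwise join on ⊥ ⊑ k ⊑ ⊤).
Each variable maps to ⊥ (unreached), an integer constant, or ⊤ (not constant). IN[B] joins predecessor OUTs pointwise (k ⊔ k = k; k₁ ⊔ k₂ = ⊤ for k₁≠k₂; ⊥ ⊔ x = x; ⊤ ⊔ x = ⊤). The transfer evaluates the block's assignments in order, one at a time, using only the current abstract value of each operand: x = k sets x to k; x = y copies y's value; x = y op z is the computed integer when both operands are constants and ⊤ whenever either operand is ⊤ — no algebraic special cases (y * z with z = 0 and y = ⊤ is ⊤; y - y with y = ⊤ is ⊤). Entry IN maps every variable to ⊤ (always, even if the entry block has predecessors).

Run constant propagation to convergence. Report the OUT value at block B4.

Converged values:
  B0:  IN=(all ⊤)  OUT=(all ⊤)
  B1:  IN=(all ⊤)  OUT=(all ⊤)
  B2:  IN=(all ⊤)  OUT=(all ⊤)
  B3:  IN=(all ⊤)  OUT=(all ⊤)
  B4:  IN=(all ⊤)  OUT={a:-2; rest ⊤}
  B5:  IN={a:-2; rest ⊤}  OUT={a:0; rest ⊤}

Merge at B4: IN[B4] = OUT[B3] = {a: ⊤, b: ⊤, c: ⊤, d: ⊤, e: ⊤, f: ⊤}
Applying B4's transfer function to that IN value gives OUT[B4] (row B4 above).

Answer: {a: -2, b: ⊤, c: ⊤, d: ⊤, e: ⊤, f: ⊤}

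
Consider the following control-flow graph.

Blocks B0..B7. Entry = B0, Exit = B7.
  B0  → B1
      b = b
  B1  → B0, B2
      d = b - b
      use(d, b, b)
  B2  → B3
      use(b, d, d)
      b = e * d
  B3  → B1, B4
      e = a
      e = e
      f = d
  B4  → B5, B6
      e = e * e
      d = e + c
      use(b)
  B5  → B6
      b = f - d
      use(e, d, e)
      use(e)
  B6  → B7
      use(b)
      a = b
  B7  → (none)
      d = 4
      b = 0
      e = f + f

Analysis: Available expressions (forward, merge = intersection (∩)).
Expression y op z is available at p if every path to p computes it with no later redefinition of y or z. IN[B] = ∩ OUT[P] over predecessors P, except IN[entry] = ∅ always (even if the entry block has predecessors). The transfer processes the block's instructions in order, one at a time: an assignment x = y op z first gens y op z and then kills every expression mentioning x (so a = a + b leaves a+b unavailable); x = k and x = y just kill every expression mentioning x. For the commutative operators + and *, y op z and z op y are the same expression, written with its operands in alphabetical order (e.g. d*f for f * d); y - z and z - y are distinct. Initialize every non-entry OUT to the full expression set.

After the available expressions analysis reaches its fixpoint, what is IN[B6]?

Per-block solution:
  B0:   IN={}   OUT={}
  B1:   IN={}   OUT={b-b}
  B2:   IN={b-b}   OUT={d*e}
  B3:   IN={d*e}   OUT={}
  B4:   IN={}   OUT={c+e}
  B5:   IN={c+e}   OUT={c+e, f-d}
  B6:   IN={c+e}   OUT={c+e}
  B7:   IN={c+e}   OUT={f+f}

Merge at B6: IN[B6] = OUT[B4] ∩ OUT[B5] = {c+e}

Answer: {c+e}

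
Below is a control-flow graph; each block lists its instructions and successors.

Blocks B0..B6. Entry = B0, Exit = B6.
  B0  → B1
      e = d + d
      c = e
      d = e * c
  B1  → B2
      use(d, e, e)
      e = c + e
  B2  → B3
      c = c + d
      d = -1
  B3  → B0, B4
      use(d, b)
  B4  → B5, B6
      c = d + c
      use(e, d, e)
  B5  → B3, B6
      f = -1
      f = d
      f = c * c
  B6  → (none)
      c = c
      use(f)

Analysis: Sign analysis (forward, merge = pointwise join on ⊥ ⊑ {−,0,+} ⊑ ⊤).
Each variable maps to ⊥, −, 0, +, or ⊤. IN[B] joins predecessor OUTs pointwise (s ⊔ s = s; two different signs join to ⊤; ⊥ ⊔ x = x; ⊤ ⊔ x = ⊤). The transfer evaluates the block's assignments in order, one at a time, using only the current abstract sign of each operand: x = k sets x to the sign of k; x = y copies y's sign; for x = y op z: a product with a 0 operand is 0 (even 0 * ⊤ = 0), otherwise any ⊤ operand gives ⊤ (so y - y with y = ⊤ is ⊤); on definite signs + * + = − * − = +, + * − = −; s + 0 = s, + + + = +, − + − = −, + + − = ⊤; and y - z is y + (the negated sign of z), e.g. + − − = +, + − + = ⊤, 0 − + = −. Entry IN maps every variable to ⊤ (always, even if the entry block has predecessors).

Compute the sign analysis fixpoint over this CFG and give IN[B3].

Answer: {a: ⊤, b: ⊤, c: ⊤, d: -, e: ⊤, f: ⊤}

Working:
Per-block solution:
  B0:   IN=(all ⊤)   OUT=(all ⊤)
  B1:   IN=(all ⊤)   OUT=(all ⊤)
  B2:   IN=(all ⊤)   OUT={d:-; rest ⊤}
  B3:   IN={d:-; rest ⊤}   OUT={d:-; rest ⊤}
  B4:   IN={d:-; rest ⊤}   OUT={d:-; rest ⊤}
  B5:   IN={d:-; rest ⊤}   OUT={d:-; rest ⊤}
  B6:   IN={d:-; rest ⊤}   OUT={d:-; rest ⊤}

Merge at B3: IN[B3] = OUT[B2] ⊔ OUT[B5] = {a: ⊤, b: ⊤, c: ⊤, d: -, e: ⊤, f: ⊤}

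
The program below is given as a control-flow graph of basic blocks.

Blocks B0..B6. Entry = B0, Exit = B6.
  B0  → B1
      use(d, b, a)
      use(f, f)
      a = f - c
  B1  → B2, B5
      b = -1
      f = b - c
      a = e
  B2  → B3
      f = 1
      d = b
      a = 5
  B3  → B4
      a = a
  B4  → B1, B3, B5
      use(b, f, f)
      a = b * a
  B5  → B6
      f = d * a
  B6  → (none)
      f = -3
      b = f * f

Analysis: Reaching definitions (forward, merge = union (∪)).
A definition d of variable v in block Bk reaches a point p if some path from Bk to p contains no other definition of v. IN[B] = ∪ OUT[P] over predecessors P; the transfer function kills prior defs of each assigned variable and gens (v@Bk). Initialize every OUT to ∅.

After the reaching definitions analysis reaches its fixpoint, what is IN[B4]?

Per-block solution:
  B0: | IN={} | OUT={a@B0}
  B1: | IN={a@B0, a@B4, b@B1, d@B2, f@B2} | OUT={a@B1, b@B1, d@B2, f@B1}
  B2: | IN={a@B1, b@B1, d@B2, f@B1} | OUT={a@B2, b@B1, d@B2, f@B2}
  B3: | IN={a@B2, a@B4, b@B1, d@B2, f@B2} | OUT={a@B3, b@B1, d@B2, f@B2}
  B4: | IN={a@B3, b@B1, d@B2, f@B2} | OUT={a@B4, b@B1, d@B2, f@B2}
  B5: | IN={a@B1, a@B4, b@B1, d@B2, f@B1, f@B2} | OUT={a@B1, a@B4, b@B1, d@B2, f@B5}
  B6: | IN={a@B1, a@B4, b@B1, d@B2, f@B5} | OUT={a@B1, a@B4, b@B6, d@B2, f@B6}

Merge at B4: IN[B4] = OUT[B3] = {a@B3, b@B1, d@B2, f@B2}

Answer: {a@B3, b@B1, d@B2, f@B2}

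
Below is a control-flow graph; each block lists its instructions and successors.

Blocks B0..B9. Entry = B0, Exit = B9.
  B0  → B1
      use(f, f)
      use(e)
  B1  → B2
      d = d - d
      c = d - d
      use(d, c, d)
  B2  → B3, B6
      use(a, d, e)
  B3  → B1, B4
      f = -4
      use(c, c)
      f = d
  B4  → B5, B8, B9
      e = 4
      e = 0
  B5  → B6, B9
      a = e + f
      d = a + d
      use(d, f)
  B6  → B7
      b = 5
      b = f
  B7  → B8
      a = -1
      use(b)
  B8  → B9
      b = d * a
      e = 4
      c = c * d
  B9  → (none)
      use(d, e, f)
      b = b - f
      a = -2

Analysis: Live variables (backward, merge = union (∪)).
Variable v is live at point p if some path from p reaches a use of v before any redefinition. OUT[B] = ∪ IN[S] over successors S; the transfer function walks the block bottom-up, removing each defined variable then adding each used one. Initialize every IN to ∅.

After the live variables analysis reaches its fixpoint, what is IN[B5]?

Answer: {b, c, d, e, f}

Working:
Converged values:
  B0:  IN={a, b, d, e, f}  OUT={a, b, d, e, f}
  B1:  IN={a, b, d, e, f}  OUT={a, b, c, d, e, f}
  B2:  IN={a, b, c, d, e, f}  OUT={a, b, c, d, e, f}
  B3:  IN={a, b, c, d, e}  OUT={a, b, c, d, e, f}
  B4:  IN={a, b, c, d, f}  OUT={a, b, c, d, e, f}
  B5:  IN={b, c, d, e, f}  OUT={b, c, d, e, f}
  B6:  IN={c, d, f}  OUT={b, c, d, f}
  B7:  IN={b, c, d, f}  OUT={a, c, d, f}
  B8:  IN={a, c, d, f}  OUT={b, d, e, f}
  B9:  IN={b, d, e, f}  OUT={}

Merge at B5: OUT[B5] = IN[B6] ⊔ IN[B9] = {b, c, d, e, f}
Applying B5's transfer function to that OUT value gives IN[B5] (row B5 above).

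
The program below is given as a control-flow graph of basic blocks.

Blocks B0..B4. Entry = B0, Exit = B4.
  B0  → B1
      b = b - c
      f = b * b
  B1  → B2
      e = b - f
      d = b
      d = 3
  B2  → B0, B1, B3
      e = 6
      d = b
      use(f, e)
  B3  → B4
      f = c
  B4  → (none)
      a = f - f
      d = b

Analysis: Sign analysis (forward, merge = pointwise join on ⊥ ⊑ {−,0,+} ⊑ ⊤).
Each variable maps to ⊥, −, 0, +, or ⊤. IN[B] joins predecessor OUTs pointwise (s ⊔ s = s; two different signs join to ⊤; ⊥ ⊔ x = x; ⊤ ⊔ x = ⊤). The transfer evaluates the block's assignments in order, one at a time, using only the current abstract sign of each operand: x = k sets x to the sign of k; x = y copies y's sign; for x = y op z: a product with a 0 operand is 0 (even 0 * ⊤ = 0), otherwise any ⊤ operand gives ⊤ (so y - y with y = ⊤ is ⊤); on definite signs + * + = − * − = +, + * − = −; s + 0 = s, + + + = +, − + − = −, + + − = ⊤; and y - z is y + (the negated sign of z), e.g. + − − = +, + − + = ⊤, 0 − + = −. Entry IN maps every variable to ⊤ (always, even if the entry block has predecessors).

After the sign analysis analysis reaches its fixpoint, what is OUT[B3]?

Answer: {a: ⊤, b: ⊤, c: ⊤, d: ⊤, e: +, f: ⊤}

Derivation:
Fixpoint table:
  B0: | IN=(all ⊤) | OUT=(all ⊤)
  B1: | IN=(all ⊤) | OUT={d:+; rest ⊤}
  B2: | IN={d:+; rest ⊤} | OUT={e:+; rest ⊤}
  B3: | IN={e:+; rest ⊤} | OUT={e:+; rest ⊤}
  B4: | IN={e:+; rest ⊤} | OUT={e:+; rest ⊤}

Merge at B3: IN[B3] = OUT[B2] = {a: ⊤, b: ⊤, c: ⊤, d: ⊤, e: +, f: ⊤}
Applying B3's transfer function to that IN value gives OUT[B3] (row B3 above).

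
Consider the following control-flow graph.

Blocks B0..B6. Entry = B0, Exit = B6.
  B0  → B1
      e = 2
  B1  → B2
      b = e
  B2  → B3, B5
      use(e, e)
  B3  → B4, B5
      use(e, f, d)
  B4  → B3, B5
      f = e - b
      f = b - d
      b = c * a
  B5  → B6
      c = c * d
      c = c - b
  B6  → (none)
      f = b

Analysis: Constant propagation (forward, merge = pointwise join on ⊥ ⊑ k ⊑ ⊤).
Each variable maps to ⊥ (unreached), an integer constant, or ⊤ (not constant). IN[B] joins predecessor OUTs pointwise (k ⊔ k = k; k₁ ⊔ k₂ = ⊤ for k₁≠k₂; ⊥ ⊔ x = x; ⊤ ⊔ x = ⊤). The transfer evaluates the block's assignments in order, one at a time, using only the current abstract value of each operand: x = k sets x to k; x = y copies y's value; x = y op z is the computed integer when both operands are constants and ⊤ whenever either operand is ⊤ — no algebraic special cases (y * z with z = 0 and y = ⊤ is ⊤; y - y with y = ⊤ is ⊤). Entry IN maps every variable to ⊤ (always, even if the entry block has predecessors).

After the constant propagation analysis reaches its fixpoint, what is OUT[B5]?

Answer: {a: ⊤, b: ⊤, c: ⊤, d: ⊤, e: 2, f: ⊤}

Trace:
Fixpoint table:
  B0: | IN=(all ⊤) | OUT={e:2; rest ⊤}
  B1: | IN={e:2; rest ⊤} | OUT={b:2, e:2; rest ⊤}
  B2: | IN={b:2, e:2; rest ⊤} | OUT={b:2, e:2; rest ⊤}
  B3: | IN={e:2; rest ⊤} | OUT={e:2; rest ⊤}
  B4: | IN={e:2; rest ⊤} | OUT={e:2; rest ⊤}
  B5: | IN={e:2; rest ⊤} | OUT={e:2; rest ⊤}
  B6: | IN={e:2; rest ⊤} | OUT={e:2; rest ⊤}

Merge at B5: IN[B5] = OUT[B2] ⊔ OUT[B3] ⊔ OUT[B4] = {a: ⊤, b: ⊤, c: ⊤, d: ⊤, e: 2, f: ⊤}
Applying B5's transfer function to that IN value gives OUT[B5] (row B5 above).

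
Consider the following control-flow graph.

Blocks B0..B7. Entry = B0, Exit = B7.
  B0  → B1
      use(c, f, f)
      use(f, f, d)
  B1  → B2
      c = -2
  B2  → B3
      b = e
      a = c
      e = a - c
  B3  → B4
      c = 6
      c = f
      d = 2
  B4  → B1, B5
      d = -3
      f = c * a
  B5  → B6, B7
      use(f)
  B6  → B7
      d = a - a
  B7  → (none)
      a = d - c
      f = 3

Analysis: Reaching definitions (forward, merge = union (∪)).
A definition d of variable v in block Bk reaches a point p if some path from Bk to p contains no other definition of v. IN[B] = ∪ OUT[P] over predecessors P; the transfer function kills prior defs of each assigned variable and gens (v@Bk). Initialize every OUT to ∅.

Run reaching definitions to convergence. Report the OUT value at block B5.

Answer: {a@B2, b@B2, c@B3, d@B4, e@B2, f@B4}

Derivation:
Converged values:
  B0: | IN={} | OUT={}
  B1: | IN={a@B2, b@B2, c@B3, d@B4, e@B2, f@B4} | OUT={a@B2, b@B2, c@B1, d@B4, e@B2, f@B4}
  B2: | IN={a@B2, b@B2, c@B1, d@B4, e@B2, f@B4} | OUT={a@B2, b@B2, c@B1, d@B4, e@B2, f@B4}
  B3: | IN={a@B2, b@B2, c@B1, d@B4, e@B2, f@B4} | OUT={a@B2, b@B2, c@B3, d@B3, e@B2, f@B4}
  B4: | IN={a@B2, b@B2, c@B3, d@B3, e@B2, f@B4} | OUT={a@B2, b@B2, c@B3, d@B4, e@B2, f@B4}
  B5: | IN={a@B2, b@B2, c@B3, d@B4, e@B2, f@B4} | OUT={a@B2, b@B2, c@B3, d@B4, e@B2, f@B4}
  B6: | IN={a@B2, b@B2, c@B3, d@B4, e@B2, f@B4} | OUT={a@B2, b@B2, c@B3, d@B6, e@B2, f@B4}
  B7: | IN={a@B2, b@B2, c@B3, d@B4, d@B6, e@B2, f@B4} | OUT={a@B7, b@B2, c@B3, d@B4, d@B6, e@B2, f@B7}

Merge at B5: IN[B5] = OUT[B4] = {a@B2, b@B2, c@B3, d@B4, e@B2, f@B4}
Applying B5's transfer function to that IN value gives OUT[B5] (row B5 above).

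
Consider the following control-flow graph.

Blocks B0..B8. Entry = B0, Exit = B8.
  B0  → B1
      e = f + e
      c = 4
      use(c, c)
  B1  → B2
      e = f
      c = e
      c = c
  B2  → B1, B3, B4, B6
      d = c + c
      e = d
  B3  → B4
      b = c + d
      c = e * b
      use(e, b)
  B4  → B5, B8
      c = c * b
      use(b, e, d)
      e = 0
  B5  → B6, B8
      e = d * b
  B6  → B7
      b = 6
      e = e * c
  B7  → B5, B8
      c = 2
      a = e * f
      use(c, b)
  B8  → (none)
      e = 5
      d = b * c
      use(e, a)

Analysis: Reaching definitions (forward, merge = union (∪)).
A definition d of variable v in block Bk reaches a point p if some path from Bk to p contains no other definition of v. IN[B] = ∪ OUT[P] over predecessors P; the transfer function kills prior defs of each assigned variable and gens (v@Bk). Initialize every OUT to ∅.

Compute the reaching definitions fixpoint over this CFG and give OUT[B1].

Per-block solution:
  B0:  IN={}  OUT={c@B0, e@B0}
  B1:  IN={c@B0, c@B1, d@B2, e@B0, e@B2}  OUT={c@B1, d@B2, e@B1}
  B2:  IN={c@B1, d@B2, e@B1}  OUT={c@B1, d@B2, e@B2}
  B3:  IN={c@B1, d@B2, e@B2}  OUT={b@B3, c@B3, d@B2, e@B2}
  B4:  IN={b@B3, c@B1, c@B3, d@B2, e@B2}  OUT={b@B3, c@B4, d@B2, e@B4}
  B5:  IN={a@B7, b@B3, b@B6, c@B4, c@B7, d@B2, e@B4, e@B6}  OUT={a@B7, b@B3, b@B6, c@B4, c@B7, d@B2, e@B5}
  B6:  IN={a@B7, b@B3, b@B6, c@B1, c@B4, c@B7, d@B2, e@B2, e@B5}  OUT={a@B7, b@B6, c@B1, c@B4, c@B7, d@B2, e@B6}
  B7:  IN={a@B7, b@B6, c@B1, c@B4, c@B7, d@B2, e@B6}  OUT={a@B7, b@B6, c@B7, d@B2, e@B6}
  B8:  IN={a@B7, b@B3, b@B6, c@B4, c@B7, d@B2, e@B4, e@B5, e@B6}  OUT={a@B7, b@B3, b@B6, c@B4, c@B7, d@B8, e@B8}

Merge at B1: IN[B1] = OUT[B0] ⊔ OUT[B2] = {c@B0, c@B1, d@B2, e@B0, e@B2}
Applying B1's transfer function to that IN value gives OUT[B1] (row B1 above).

Answer: {c@B1, d@B2, e@B1}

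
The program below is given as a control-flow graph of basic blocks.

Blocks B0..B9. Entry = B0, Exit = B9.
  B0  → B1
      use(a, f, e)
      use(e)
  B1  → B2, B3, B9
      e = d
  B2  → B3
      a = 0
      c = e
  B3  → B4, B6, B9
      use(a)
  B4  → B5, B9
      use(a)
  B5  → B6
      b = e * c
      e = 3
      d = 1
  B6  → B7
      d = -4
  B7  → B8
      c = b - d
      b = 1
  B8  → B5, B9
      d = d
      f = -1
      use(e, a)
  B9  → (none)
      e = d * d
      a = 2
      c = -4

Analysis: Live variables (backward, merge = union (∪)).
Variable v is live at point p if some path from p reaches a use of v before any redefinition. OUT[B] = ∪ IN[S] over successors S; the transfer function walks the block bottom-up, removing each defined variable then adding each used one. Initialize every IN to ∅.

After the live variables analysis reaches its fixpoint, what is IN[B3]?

Fixpoint table:
  B0:  IN={a, b, c, d, e, f}  OUT={a, b, c, d}
  B1:  IN={a, b, c, d}  OUT={a, b, c, d, e}
  B2:  IN={b, d, e}  OUT={a, b, c, d, e}
  B3:  IN={a, b, c, d, e}  OUT={a, b, c, d, e}
  B4:  IN={a, c, d, e}  OUT={a, c, d, e}
  B5:  IN={a, c, e}  OUT={a, b, e}
  B6:  IN={a, b, e}  OUT={a, b, d, e}
  B7:  IN={a, b, d, e}  OUT={a, c, d, e}
  B8:  IN={a, c, d, e}  OUT={a, c, d, e}
  B9:  IN={d}  OUT={}

Merge at B3: OUT[B3] = IN[B4] ⊔ IN[B6] ⊔ IN[B9] = {a, b, c, d, e}
Applying B3's transfer function to that OUT value gives IN[B3] (row B3 above).

Answer: {a, b, c, d, e}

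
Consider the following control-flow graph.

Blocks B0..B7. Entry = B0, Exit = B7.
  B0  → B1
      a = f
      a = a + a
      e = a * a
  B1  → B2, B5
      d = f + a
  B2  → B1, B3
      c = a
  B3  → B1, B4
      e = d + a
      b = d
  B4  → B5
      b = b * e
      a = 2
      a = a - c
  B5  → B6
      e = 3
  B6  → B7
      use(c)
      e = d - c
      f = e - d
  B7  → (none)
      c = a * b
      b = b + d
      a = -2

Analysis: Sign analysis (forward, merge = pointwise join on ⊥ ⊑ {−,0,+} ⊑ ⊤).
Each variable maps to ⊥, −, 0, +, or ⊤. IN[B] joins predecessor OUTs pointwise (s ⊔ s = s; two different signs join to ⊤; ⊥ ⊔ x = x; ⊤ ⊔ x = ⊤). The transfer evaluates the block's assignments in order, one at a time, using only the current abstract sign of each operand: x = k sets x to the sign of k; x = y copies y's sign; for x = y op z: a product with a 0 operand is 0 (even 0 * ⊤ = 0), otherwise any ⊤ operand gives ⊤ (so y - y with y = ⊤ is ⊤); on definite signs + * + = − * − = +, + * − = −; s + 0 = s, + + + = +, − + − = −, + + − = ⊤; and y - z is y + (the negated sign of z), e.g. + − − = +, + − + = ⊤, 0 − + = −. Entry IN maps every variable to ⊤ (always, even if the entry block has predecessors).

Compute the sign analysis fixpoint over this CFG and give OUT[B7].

Answer: {a: -, b: ⊤, c: ⊤, d: ⊤, e: ⊤, f: ⊤}

Trace:
Per-block solution:
  B0:   IN=(all ⊤)   OUT=(all ⊤)
  B1:   IN=(all ⊤)   OUT=(all ⊤)
  B2:   IN=(all ⊤)   OUT=(all ⊤)
  B3:   IN=(all ⊤)   OUT=(all ⊤)
  B4:   IN=(all ⊤)   OUT=(all ⊤)
  B5:   IN=(all ⊤)   OUT={e:+; rest ⊤}
  B6:   IN={e:+; rest ⊤}   OUT=(all ⊤)
  B7:   IN=(all ⊤)   OUT={a:-; rest ⊤}

Merge at B7: IN[B7] = OUT[B6] = {a: ⊤, b: ⊤, c: ⊤, d: ⊤, e: ⊤, f: ⊤}
Applying B7's transfer function to that IN value gives OUT[B7] (row B7 above).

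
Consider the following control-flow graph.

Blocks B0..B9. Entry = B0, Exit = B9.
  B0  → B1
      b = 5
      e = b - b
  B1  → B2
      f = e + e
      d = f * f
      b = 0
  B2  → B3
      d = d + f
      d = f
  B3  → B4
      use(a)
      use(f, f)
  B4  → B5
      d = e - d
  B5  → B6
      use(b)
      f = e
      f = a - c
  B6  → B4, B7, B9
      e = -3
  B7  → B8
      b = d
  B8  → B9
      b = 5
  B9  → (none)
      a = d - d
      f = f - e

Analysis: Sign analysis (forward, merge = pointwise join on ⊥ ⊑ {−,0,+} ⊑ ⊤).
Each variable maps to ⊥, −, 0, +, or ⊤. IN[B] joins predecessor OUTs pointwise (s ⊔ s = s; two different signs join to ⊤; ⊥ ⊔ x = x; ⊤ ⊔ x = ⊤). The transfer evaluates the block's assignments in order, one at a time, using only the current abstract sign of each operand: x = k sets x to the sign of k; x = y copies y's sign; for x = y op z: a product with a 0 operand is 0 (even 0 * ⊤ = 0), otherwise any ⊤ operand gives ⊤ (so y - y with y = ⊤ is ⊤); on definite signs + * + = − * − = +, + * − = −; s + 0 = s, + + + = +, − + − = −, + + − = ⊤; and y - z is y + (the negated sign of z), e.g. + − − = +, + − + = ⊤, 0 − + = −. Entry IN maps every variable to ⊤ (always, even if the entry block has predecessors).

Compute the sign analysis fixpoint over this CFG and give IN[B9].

Converged values:
  B0:  IN=(all ⊤)  OUT={b:+; rest ⊤}
  B1:  IN={b:+; rest ⊤}  OUT={b:0; rest ⊤}
  B2:  IN={b:0; rest ⊤}  OUT={b:0; rest ⊤}
  B3:  IN={b:0; rest ⊤}  OUT={b:0; rest ⊤}
  B4:  IN={b:0; rest ⊤}  OUT={b:0; rest ⊤}
  B5:  IN={b:0; rest ⊤}  OUT={b:0; rest ⊤}
  B6:  IN={b:0; rest ⊤}  OUT={b:0, e:-; rest ⊤}
  B7:  IN={b:0, e:-; rest ⊤}  OUT={e:-; rest ⊤}
  B8:  IN={e:-; rest ⊤}  OUT={b:+, e:-; rest ⊤}
  B9:  IN={e:-; rest ⊤}  OUT={e:-; rest ⊤}

Merge at B9: IN[B9] = OUT[B6] ⊔ OUT[B8] = {a: ⊤, b: ⊤, c: ⊤, d: ⊤, e: -, f: ⊤}

Answer: {a: ⊤, b: ⊤, c: ⊤, d: ⊤, e: -, f: ⊤}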